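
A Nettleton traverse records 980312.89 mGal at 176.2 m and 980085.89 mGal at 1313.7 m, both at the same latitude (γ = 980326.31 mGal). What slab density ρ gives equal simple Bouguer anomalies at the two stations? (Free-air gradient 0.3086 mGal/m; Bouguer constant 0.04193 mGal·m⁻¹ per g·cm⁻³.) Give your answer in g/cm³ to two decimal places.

Δg_obs = 980085.89 − 980312.89 = -227.00 mGal over Δh = 1313.7 − 176.2 = 1137.5 m
Equal Bouguer anomalies ⇒ Δg_obs + (0.3086 − 0.04193ρ)·Δh = 0
0.3086 − 0.04193ρ = −Δg_obs/Δh = 0.19956
ρ = (0.3086 − 0.19956) / 0.04193 = 2.60 g/cm³

2.60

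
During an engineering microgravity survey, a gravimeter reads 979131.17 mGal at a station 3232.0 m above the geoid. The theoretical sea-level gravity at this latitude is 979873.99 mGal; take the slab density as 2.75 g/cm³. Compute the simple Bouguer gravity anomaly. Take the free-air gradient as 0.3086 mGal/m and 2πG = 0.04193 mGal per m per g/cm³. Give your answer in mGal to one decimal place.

-118.1

Free-air correction = 0.3086 × 3232.0 = 997.40 mGal
Free-air anomaly = 979131.17 − 979873.99 + (997.40) = 254.58 mGal
Bouguer slab correction = 0.04193 × 2.75 × 3232.0 = 372.67 mGal
Simple Bouguer anomaly = 254.58 − (372.67) = -118.09 mGal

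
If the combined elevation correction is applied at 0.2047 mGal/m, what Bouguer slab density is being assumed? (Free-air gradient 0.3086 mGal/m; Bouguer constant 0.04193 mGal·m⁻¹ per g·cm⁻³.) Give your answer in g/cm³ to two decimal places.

2.48

0.2047 = 0.3086 − 0.04193 × ρ
ρ = (0.3086 − 0.2047) / 0.04193 = 2.48 g/cm³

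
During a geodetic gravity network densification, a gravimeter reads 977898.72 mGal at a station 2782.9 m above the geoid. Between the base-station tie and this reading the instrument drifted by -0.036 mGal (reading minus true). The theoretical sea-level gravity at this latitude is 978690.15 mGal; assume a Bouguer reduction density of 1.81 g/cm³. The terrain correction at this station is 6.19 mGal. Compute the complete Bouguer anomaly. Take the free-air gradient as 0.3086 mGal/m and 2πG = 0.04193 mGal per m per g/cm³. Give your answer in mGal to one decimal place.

-137.6

Drift-corrected reading = 977898.72 − (-0.036) = 977898.756 mGal
Free-air correction = 0.3086 × 2782.9 = 858.80 mGal
Free-air anomaly = 977898.756 − 978690.15 + (858.80) = 67.406 mGal
Bouguer slab correction = 0.04193 × 1.81 × 2782.9 = 211.20 mGal
Simple Bouguer anomaly = 67.406 − (211.20) = -143.794 mGal
Complete Bouguer anomaly = -143.794 + 6.19 = -137.604 mGal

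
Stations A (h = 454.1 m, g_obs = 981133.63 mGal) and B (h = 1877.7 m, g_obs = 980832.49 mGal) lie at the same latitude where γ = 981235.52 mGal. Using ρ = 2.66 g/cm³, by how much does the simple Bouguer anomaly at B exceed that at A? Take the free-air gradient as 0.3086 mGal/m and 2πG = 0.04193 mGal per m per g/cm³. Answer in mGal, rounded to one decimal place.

Δg_SB(A) = 981133.63 − 981235.52 + 0.3086×454.1 − 0.04193×2.66×454.1 = -12.40 mGal
Δg_SB(B) = 980832.49 − 981235.52 + 0.3086×1877.7 − 0.04193×2.66×1877.7 = -33.00 mGal
Difference = -33.00 − (-12.40) = -20.60 mGal

-20.6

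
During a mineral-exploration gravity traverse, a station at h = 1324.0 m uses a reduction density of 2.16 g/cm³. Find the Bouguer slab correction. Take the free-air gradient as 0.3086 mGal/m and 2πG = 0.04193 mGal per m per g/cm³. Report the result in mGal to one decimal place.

119.9

Bouguer slab correction = 0.04193 × 2.16 × 1324.0 = 119.9 mGal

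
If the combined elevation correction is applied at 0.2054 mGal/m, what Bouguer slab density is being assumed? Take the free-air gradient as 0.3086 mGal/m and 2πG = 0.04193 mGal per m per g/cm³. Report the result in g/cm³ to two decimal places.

2.46

0.2054 = 0.3086 − 0.04193 × ρ
ρ = (0.3086 − 0.2054) / 0.04193 = 2.46 g/cm³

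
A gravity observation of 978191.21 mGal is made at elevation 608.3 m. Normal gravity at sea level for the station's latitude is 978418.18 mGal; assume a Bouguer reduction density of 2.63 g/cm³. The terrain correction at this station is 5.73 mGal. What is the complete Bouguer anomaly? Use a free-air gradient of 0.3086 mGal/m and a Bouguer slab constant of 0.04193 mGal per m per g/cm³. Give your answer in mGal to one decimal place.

-100.6

Free-air correction = 0.3086 × 608.3 = 187.72 mGal
Free-air anomaly = 978191.21 − 978418.18 + (187.72) = -39.25 mGal
Bouguer slab correction = 0.04193 × 2.63 × 608.3 = 67.08 mGal
Simple Bouguer anomaly = -39.25 − (67.08) = -106.33 mGal
Complete Bouguer anomaly = -106.33 + 5.73 = -100.60 mGal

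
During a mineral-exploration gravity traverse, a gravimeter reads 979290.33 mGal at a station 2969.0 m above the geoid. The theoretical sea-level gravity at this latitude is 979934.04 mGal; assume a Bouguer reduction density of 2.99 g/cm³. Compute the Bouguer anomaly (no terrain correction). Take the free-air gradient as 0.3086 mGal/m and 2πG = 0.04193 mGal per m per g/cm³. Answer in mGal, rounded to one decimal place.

-99.7

Free-air correction = 0.3086 × 2969.0 = 916.23 mGal
Free-air anomaly = 979290.33 − 979934.04 + (916.23) = 272.52 mGal
Bouguer slab correction = 0.04193 × 2.99 × 2969.0 = 372.23 mGal
Simple Bouguer anomaly = 272.52 − (372.23) = -99.71 mGal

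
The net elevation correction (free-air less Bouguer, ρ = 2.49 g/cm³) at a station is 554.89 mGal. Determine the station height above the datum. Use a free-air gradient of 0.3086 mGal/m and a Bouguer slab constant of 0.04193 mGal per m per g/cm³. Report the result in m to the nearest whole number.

2717

Combined gradient = 0.3086 − 0.04193 × 2.49 = 0.2041943 mGal/m
h = 554.89 / 0.2041943 = 2717.46 m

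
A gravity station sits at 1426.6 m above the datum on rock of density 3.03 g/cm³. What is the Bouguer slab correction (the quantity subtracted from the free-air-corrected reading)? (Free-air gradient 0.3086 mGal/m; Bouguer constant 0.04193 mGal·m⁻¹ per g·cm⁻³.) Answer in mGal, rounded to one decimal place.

Bouguer slab correction = 0.04193 × 3.03 × 1426.6 = 181.2 mGal

181.2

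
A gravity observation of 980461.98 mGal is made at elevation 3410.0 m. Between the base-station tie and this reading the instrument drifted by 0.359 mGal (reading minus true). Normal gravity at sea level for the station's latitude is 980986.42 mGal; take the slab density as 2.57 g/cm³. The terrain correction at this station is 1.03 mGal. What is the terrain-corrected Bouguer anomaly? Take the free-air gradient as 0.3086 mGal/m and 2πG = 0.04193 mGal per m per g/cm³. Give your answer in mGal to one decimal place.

161.1

Drift-corrected reading = 980461.98 − (0.359) = 980461.621 mGal
Free-air correction = 0.3086 × 3410.0 = 1052.33 mGal
Free-air anomaly = 980461.621 − 980986.42 + (1052.33) = 527.531 mGal
Bouguer slab correction = 0.04193 × 2.57 × 3410.0 = 367.46 mGal
Simple Bouguer anomaly = 527.531 − (367.46) = 160.071 mGal
Complete Bouguer anomaly = 160.071 + 1.03 = 161.101 mGal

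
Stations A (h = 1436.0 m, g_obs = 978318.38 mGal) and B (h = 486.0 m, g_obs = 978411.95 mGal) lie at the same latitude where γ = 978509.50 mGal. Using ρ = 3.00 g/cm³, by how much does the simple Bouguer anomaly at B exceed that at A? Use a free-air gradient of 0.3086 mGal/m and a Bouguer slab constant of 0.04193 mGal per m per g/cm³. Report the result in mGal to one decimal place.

-80.1

Δg_SB(A) = 978318.38 − 978509.50 + 0.3086×1436.0 − 0.04193×3.00×1436.0 = 71.40 mGal
Δg_SB(B) = 978411.95 − 978509.50 + 0.3086×486.0 − 0.04193×3.00×486.0 = -8.70 mGal
Difference = -8.70 − (71.40) = -80.10 mGal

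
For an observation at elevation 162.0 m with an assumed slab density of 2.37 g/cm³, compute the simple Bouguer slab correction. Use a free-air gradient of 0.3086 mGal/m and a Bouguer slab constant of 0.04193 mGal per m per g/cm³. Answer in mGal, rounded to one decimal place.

Bouguer slab correction = 0.04193 × 2.37 × 162.0 = 16.1 mGal

16.1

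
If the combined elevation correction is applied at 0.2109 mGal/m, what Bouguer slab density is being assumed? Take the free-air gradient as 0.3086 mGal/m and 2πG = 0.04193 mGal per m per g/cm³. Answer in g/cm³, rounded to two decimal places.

0.2109 = 0.3086 − 0.04193 × ρ
ρ = (0.3086 − 0.2109) / 0.04193 = 2.33 g/cm³

2.33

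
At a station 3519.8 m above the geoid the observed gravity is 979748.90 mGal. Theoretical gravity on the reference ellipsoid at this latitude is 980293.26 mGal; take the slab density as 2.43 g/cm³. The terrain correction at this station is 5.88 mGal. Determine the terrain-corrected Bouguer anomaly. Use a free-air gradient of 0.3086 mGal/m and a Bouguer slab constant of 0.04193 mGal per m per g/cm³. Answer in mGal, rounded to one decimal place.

189.1

Free-air correction = 0.3086 × 3519.8 = 1086.21 mGal
Free-air anomaly = 979748.90 − 980293.26 + (1086.21) = 541.85 mGal
Bouguer slab correction = 0.04193 × 2.43 × 3519.8 = 358.63 mGal
Simple Bouguer anomaly = 541.85 − (358.63) = 183.22 mGal
Complete Bouguer anomaly = 183.22 + 5.88 = 189.10 mGal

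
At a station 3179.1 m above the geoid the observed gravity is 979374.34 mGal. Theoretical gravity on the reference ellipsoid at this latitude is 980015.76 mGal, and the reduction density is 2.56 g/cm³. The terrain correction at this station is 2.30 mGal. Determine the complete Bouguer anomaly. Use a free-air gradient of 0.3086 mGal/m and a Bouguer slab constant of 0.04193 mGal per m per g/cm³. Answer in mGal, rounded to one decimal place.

Free-air correction = 0.3086 × 3179.1 = 981.07 mGal
Free-air anomaly = 979374.34 − 980015.76 + (981.07) = 339.65 mGal
Bouguer slab correction = 0.04193 × 2.56 × 3179.1 = 341.25 mGal
Simple Bouguer anomaly = 339.65 − (341.25) = -1.60 mGal
Complete Bouguer anomaly = -1.60 + 2.30 = 0.70 mGal

0.7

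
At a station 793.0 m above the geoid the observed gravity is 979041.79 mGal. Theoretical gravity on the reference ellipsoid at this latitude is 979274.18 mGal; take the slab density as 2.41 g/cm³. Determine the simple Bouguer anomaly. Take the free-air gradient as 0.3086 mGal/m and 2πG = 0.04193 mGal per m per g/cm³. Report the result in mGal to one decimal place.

-67.8

Free-air correction = 0.3086 × 793.0 = 244.72 mGal
Free-air anomaly = 979041.79 − 979274.18 + (244.72) = 12.33 mGal
Bouguer slab correction = 0.04193 × 2.41 × 793.0 = 80.13 mGal
Simple Bouguer anomaly = 12.33 − (80.13) = -67.80 mGal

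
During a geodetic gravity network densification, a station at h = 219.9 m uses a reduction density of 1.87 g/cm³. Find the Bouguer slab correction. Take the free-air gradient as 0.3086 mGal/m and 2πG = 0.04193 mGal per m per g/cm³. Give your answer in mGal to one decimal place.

17.2

Bouguer slab correction = 0.04193 × 1.87 × 219.9 = 17.2 mGal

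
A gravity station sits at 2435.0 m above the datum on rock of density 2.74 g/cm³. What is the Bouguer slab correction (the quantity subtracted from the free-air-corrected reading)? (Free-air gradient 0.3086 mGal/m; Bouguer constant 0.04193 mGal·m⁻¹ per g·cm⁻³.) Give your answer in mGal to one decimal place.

Bouguer slab correction = 0.04193 × 2.74 × 2435.0 = 279.8 mGal

279.8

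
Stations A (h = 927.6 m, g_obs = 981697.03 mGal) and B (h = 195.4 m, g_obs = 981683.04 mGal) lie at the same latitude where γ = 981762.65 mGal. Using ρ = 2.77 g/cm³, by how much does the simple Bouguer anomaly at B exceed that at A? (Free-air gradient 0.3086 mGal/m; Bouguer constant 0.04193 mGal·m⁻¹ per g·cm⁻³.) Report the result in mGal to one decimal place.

Δg_SB(A) = 981697.03 − 981762.65 + 0.3086×927.6 − 0.04193×2.77×927.6 = 112.90 mGal
Δg_SB(B) = 981683.04 − 981762.65 + 0.3086×195.4 − 0.04193×2.77×195.4 = -42.00 mGal
Difference = -42.00 − (112.90) = -154.90 mGal

-154.9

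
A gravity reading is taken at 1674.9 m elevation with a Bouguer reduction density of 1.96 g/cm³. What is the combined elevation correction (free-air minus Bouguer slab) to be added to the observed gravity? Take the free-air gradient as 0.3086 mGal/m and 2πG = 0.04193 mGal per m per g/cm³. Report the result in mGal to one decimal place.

379.2

Combined gradient = 0.3086 − 0.04193 × 1.96 = 0.2264172 mGal/m
Combined elevation correction = 0.2264172 × 1674.9 = 379.2 mGal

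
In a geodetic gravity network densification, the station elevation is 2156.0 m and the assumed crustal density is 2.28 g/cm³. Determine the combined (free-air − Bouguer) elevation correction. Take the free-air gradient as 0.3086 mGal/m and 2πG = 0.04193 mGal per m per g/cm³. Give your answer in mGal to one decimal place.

Combined gradient = 0.3086 − 0.04193 × 2.28 = 0.2129996 mGal/m
Combined elevation correction = 0.2129996 × 2156.0 = 459.2 mGal

459.2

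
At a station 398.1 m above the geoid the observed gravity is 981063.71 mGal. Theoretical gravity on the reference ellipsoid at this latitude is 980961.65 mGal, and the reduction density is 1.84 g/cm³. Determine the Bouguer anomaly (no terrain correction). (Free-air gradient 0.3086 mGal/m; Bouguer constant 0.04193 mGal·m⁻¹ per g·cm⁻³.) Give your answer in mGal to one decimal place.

194.2

Free-air correction = 0.3086 × 398.1 = 122.85 mGal
Free-air anomaly = 981063.71 − 980961.65 + (122.85) = 224.91 mGal
Bouguer slab correction = 0.04193 × 1.84 × 398.1 = 30.71 mGal
Simple Bouguer anomaly = 224.91 − (30.71) = 194.20 mGal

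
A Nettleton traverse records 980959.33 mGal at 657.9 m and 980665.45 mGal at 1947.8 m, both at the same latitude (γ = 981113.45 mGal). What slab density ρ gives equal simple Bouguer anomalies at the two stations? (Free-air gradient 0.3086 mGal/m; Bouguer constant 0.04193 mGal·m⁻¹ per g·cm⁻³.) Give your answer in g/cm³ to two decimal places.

Δg_obs = 980665.45 − 980959.33 = -293.88 mGal over Δh = 1947.8 − 657.9 = 1289.9 m
Equal Bouguer anomalies ⇒ Δg_obs + (0.3086 − 0.04193ρ)·Δh = 0
0.3086 − 0.04193ρ = −Δg_obs/Δh = 0.22783
ρ = (0.3086 − 0.22783) / 0.04193 = 1.93 g/cm³

1.93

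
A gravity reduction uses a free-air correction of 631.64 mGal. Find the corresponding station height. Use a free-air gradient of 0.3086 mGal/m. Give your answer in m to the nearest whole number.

h = 631.64 / 0.3086 = 2046.79 m

2047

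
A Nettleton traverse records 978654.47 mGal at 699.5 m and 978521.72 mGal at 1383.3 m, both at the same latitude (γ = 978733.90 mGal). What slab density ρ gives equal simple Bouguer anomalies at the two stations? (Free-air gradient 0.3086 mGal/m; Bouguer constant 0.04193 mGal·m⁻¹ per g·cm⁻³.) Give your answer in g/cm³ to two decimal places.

2.73

Δg_obs = 978521.72 − 978654.47 = -132.75 mGal over Δh = 1383.3 − 699.5 = 683.8 m
Equal Bouguer anomalies ⇒ Δg_obs + (0.3086 − 0.04193ρ)·Δh = 0
0.3086 − 0.04193ρ = −Δg_obs/Δh = 0.19414
ρ = (0.3086 − 0.19414) / 0.04193 = 2.73 g/cm³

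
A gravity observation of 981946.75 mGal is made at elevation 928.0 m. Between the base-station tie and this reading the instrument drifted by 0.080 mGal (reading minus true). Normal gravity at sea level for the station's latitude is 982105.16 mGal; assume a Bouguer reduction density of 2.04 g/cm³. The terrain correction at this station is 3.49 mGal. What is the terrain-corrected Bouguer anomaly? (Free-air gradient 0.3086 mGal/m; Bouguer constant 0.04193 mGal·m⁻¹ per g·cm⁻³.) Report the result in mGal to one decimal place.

Drift-corrected reading = 981946.75 − (0.080) = 981946.670 mGal
Free-air correction = 0.3086 × 928.0 = 286.38 mGal
Free-air anomaly = 981946.670 − 982105.16 + (286.38) = 127.890 mGal
Bouguer slab correction = 0.04193 × 2.04 × 928.0 = 79.38 mGal
Simple Bouguer anomaly = 127.890 − (79.38) = 48.510 mGal
Complete Bouguer anomaly = 48.510 + 3.49 = 52.000 mGal

52.0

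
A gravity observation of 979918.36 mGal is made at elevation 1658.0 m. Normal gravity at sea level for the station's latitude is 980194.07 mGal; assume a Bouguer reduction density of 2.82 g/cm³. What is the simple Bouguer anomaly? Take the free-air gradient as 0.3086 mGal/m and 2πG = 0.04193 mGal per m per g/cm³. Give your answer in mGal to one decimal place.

Free-air correction = 0.3086 × 1658.0 = 511.66 mGal
Free-air anomaly = 979918.36 − 980194.07 + (511.66) = 235.95 mGal
Bouguer slab correction = 0.04193 × 2.82 × 1658.0 = 196.05 mGal
Simple Bouguer anomaly = 235.95 − (196.05) = 39.90 mGal

39.9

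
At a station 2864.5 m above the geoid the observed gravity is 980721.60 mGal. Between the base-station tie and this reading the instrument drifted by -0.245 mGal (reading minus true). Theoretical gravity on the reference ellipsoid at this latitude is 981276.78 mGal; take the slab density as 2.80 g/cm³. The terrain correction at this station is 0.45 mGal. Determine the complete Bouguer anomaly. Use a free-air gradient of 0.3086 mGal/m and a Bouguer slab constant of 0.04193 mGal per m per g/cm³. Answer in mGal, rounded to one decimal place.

-6.8

Drift-corrected reading = 980721.60 − (-0.245) = 980721.845 mGal
Free-air correction = 0.3086 × 2864.5 = 883.98 mGal
Free-air anomaly = 980721.845 − 981276.78 + (883.98) = 329.045 mGal
Bouguer slab correction = 0.04193 × 2.80 × 2864.5 = 336.30 mGal
Simple Bouguer anomaly = 329.045 − (336.30) = -7.255 mGal
Complete Bouguer anomaly = -7.255 + 0.45 = -6.805 mGal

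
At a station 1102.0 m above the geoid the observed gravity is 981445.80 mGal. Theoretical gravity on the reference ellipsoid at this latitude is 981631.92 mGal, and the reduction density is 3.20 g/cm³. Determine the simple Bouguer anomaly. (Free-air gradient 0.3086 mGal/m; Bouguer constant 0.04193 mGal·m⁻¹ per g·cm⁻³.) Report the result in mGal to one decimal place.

Free-air correction = 0.3086 × 1102.0 = 340.08 mGal
Free-air anomaly = 981445.80 − 981631.92 + (340.08) = 153.96 mGal
Bouguer slab correction = 0.04193 × 3.20 × 1102.0 = 147.86 mGal
Simple Bouguer anomaly = 153.96 − (147.86) = 6.10 mGal

6.1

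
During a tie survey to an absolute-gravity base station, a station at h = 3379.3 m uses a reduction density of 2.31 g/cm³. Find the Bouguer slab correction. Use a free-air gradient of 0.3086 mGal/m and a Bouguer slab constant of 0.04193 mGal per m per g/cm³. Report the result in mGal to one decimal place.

327.3

Bouguer slab correction = 0.04193 × 2.31 × 3379.3 = 327.3 mGal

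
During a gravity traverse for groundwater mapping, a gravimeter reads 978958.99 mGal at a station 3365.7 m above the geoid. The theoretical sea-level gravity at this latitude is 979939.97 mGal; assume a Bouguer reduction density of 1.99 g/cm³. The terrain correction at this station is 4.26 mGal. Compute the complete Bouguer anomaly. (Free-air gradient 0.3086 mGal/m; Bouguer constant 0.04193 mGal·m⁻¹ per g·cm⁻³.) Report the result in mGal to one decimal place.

Free-air correction = 0.3086 × 3365.7 = 1038.66 mGal
Free-air anomaly = 978958.99 − 979939.97 + (1038.66) = 57.68 mGal
Bouguer slab correction = 0.04193 × 1.99 × 3365.7 = 280.84 mGal
Simple Bouguer anomaly = 57.68 − (280.84) = -223.16 mGal
Complete Bouguer anomaly = -223.16 + 4.26 = -218.90 mGal

-218.9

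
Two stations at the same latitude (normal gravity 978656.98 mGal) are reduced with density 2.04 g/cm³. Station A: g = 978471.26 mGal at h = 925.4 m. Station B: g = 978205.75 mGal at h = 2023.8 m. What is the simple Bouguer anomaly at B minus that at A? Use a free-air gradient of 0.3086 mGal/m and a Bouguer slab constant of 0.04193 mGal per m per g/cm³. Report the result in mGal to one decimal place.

-20.5

Δg_SB(A) = 978471.26 − 978656.98 + 0.3086×925.4 − 0.04193×2.04×925.4 = 20.70 mGal
Δg_SB(B) = 978205.75 − 978656.98 + 0.3086×2023.8 − 0.04193×2.04×2023.8 = 0.20 mGal
Difference = 0.20 − (20.70) = -20.50 mGal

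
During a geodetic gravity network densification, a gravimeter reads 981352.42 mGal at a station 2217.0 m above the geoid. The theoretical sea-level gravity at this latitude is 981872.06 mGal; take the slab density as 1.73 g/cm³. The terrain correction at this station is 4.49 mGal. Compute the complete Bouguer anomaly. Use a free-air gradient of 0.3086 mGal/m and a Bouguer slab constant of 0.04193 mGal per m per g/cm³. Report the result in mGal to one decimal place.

Free-air correction = 0.3086 × 2217.0 = 684.17 mGal
Free-air anomaly = 981352.42 − 981872.06 + (684.17) = 164.53 mGal
Bouguer slab correction = 0.04193 × 1.73 × 2217.0 = 160.82 mGal
Simple Bouguer anomaly = 164.53 − (160.82) = 3.71 mGal
Complete Bouguer anomaly = 3.71 + 4.49 = 8.20 mGal

8.2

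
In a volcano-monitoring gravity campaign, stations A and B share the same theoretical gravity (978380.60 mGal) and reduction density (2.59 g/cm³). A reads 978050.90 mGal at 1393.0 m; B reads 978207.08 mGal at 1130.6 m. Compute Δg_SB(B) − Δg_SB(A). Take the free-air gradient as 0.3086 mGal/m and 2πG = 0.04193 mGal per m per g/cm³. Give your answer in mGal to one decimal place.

103.7

Δg_SB(A) = 978050.90 − 978380.60 + 0.3086×1393.0 − 0.04193×2.59×1393.0 = -51.10 mGal
Δg_SB(B) = 978207.08 − 978380.60 + 0.3086×1130.6 − 0.04193×2.59×1130.6 = 52.60 mGal
Difference = 52.60 − (-51.10) = 103.70 mGal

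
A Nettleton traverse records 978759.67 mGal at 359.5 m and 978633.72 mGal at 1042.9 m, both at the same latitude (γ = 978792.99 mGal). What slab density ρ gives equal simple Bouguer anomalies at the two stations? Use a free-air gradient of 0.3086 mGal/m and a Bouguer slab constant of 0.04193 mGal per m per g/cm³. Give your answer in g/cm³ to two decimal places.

2.96

Δg_obs = 978633.72 − 978759.67 = -125.95 mGal over Δh = 1042.9 − 359.5 = 683.4 m
Equal Bouguer anomalies ⇒ Δg_obs + (0.3086 − 0.04193ρ)·Δh = 0
0.3086 − 0.04193ρ = −Δg_obs/Δh = 0.18430
ρ = (0.3086 − 0.18430) / 0.04193 = 2.96 g/cm³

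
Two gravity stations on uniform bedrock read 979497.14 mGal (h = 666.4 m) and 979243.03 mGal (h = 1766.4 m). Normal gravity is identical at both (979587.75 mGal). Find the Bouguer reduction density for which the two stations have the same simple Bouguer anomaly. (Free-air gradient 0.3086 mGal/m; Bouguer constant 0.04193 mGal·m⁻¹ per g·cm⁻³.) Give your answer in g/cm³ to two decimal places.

Δg_obs = 979243.03 − 979497.14 = -254.11 mGal over Δh = 1766.4 − 666.4 = 1100.0 m
Equal Bouguer anomalies ⇒ Δg_obs + (0.3086 − 0.04193ρ)·Δh = 0
0.3086 − 0.04193ρ = −Δg_obs/Δh = 0.23101
ρ = (0.3086 − 0.23101) / 0.04193 = 1.85 g/cm³

1.85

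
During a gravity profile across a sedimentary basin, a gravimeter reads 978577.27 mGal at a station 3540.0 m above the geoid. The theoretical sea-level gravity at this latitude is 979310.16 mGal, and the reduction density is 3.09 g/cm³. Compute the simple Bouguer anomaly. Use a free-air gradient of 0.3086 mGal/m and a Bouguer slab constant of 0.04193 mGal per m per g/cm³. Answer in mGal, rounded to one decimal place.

Free-air correction = 0.3086 × 3540.0 = 1092.44 mGal
Free-air anomaly = 978577.27 − 979310.16 + (1092.44) = 359.55 mGal
Bouguer slab correction = 0.04193 × 3.09 × 3540.0 = 458.66 mGal
Simple Bouguer anomaly = 359.55 − (458.66) = -99.11 mGal

-99.1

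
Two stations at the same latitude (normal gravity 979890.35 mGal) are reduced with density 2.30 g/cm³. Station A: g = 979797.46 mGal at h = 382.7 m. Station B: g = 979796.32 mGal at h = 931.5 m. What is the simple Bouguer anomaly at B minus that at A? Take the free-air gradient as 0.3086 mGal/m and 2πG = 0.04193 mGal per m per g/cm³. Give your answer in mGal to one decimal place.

Δg_SB(A) = 979797.46 − 979890.35 + 0.3086×382.7 − 0.04193×2.30×382.7 = -11.70 mGal
Δg_SB(B) = 979796.32 − 979890.35 + 0.3086×931.5 − 0.04193×2.30×931.5 = 103.60 mGal
Difference = 103.60 − (-11.70) = 115.30 mGal

115.3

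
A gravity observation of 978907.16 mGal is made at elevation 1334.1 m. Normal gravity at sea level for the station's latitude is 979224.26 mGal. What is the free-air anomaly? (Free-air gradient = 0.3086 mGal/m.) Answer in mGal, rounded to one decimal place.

94.6

Free-air correction = 0.3086 × 1334.1 = 411.70 mGal
Free-air anomaly = 978907.16 − 979224.26 + (411.70) = 94.60 mGal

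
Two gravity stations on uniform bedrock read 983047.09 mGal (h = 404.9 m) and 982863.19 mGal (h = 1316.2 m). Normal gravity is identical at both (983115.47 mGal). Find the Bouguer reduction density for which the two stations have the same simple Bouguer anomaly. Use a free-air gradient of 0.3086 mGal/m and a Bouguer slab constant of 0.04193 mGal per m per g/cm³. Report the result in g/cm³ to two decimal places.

2.55

Δg_obs = 982863.19 − 983047.09 = -183.90 mGal over Δh = 1316.2 − 404.9 = 911.3 m
Equal Bouguer anomalies ⇒ Δg_obs + (0.3086 − 0.04193ρ)·Δh = 0
0.3086 − 0.04193ρ = −Δg_obs/Δh = 0.20180
ρ = (0.3086 − 0.20180) / 0.04193 = 2.55 g/cm³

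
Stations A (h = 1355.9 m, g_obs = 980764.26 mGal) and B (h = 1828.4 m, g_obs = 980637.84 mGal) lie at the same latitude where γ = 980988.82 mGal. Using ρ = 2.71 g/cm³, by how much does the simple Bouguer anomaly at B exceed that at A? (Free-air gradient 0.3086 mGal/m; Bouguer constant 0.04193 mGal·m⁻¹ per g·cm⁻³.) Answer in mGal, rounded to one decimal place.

Δg_SB(A) = 980764.26 − 980988.82 + 0.3086×1355.9 − 0.04193×2.71×1355.9 = 39.80 mGal
Δg_SB(B) = 980637.84 − 980988.82 + 0.3086×1828.4 − 0.04193×2.71×1828.4 = 5.50 mGal
Difference = 5.50 − (39.80) = -34.30 mGal

-34.3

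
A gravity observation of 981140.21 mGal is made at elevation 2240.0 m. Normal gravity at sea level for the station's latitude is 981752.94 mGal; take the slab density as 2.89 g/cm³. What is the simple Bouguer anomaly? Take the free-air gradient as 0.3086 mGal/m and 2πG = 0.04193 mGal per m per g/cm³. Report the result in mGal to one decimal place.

Free-air correction = 0.3086 × 2240.0 = 691.26 mGal
Free-air anomaly = 981140.21 − 981752.94 + (691.26) = 78.53 mGal
Bouguer slab correction = 0.04193 × 2.89 × 2240.0 = 271.44 mGal
Simple Bouguer anomaly = 78.53 − (271.44) = -192.91 mGal

-192.9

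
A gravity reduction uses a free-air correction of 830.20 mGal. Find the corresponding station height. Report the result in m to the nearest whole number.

h = 830.20 / 0.3086 = 2690.21 m

2690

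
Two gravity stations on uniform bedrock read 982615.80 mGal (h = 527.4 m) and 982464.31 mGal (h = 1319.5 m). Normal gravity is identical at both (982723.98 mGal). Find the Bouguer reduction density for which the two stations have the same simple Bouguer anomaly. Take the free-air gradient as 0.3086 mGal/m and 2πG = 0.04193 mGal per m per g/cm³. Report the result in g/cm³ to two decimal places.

2.80

Δg_obs = 982464.31 − 982615.80 = -151.49 mGal over Δh = 1319.5 − 527.4 = 792.1 m
Equal Bouguer anomalies ⇒ Δg_obs + (0.3086 − 0.04193ρ)·Δh = 0
0.3086 − 0.04193ρ = −Δg_obs/Δh = 0.19125
ρ = (0.3086 − 0.19125) / 0.04193 = 2.80 g/cm³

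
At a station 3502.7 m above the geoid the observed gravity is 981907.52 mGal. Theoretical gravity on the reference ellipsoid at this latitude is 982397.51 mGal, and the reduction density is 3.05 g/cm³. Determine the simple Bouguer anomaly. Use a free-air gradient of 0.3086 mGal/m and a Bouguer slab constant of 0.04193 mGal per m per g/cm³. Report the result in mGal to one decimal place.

143.0

Free-air correction = 0.3086 × 3502.7 = 1080.93 mGal
Free-air anomaly = 981907.52 − 982397.51 + (1080.93) = 590.94 mGal
Bouguer slab correction = 0.04193 × 3.05 × 3502.7 = 447.95 mGal
Simple Bouguer anomaly = 590.94 − (447.95) = 142.99 mGal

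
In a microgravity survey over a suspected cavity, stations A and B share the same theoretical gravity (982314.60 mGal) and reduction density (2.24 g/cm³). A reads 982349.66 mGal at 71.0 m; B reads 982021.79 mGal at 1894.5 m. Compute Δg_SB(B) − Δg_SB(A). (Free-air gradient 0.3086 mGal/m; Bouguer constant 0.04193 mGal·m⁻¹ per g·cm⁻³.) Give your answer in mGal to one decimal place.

63.6

Δg_SB(A) = 982349.66 − 982314.60 + 0.3086×71.0 − 0.04193×2.24×71.0 = 50.30 mGal
Δg_SB(B) = 982021.79 − 982314.60 + 0.3086×1894.5 − 0.04193×2.24×1894.5 = 113.90 mGal
Difference = 113.90 − (50.30) = 63.60 mGal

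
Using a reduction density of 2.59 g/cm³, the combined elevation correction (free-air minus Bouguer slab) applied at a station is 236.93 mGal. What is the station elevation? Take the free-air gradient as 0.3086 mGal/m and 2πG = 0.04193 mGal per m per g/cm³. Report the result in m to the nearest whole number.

Combined gradient = 0.3086 − 0.04193 × 2.59 = 0.2000013 mGal/m
h = 236.93 / 0.2000013 = 1184.64 m

1185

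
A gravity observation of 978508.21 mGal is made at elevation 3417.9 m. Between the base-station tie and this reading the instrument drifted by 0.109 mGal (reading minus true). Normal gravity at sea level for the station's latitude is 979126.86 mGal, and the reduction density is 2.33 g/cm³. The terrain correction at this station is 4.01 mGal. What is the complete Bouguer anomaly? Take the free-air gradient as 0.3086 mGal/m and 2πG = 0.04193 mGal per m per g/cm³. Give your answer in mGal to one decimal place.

106.1

Drift-corrected reading = 978508.21 − (0.109) = 978508.101 mGal
Free-air correction = 0.3086 × 3417.9 = 1054.76 mGal
Free-air anomaly = 978508.101 − 979126.86 + (1054.76) = 436.001 mGal
Bouguer slab correction = 0.04193 × 2.33 × 3417.9 = 333.92 mGal
Simple Bouguer anomaly = 436.001 − (333.92) = 102.081 mGal
Complete Bouguer anomaly = 102.081 + 4.01 = 106.091 mGal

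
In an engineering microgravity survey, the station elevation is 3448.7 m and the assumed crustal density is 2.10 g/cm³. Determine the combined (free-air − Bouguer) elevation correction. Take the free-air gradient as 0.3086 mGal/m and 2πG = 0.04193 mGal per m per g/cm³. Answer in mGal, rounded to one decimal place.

Combined gradient = 0.3086 − 0.04193 × 2.10 = 0.2205470 mGal/m
Combined elevation correction = 0.2205470 × 3448.7 = 760.6 mGal

760.6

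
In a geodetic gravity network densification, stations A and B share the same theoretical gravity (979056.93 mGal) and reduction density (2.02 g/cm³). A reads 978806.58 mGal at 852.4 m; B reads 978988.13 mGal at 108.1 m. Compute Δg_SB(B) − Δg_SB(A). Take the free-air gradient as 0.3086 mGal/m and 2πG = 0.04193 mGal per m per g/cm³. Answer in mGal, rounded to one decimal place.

14.9

Δg_SB(A) = 978806.58 − 979056.93 + 0.3086×852.4 − 0.04193×2.02×852.4 = -59.50 mGal
Δg_SB(B) = 978988.13 − 979056.93 + 0.3086×108.1 − 0.04193×2.02×108.1 = -44.60 mGal
Difference = -44.60 − (-59.50) = 14.90 mGal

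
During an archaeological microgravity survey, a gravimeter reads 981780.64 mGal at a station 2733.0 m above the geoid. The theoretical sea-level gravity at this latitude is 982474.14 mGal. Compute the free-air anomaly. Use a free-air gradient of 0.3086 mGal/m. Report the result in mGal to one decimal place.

149.9

Free-air correction = 0.3086 × 2733.0 = 843.40 mGal
Free-air anomaly = 981780.64 − 982474.14 + (843.40) = 149.90 mGal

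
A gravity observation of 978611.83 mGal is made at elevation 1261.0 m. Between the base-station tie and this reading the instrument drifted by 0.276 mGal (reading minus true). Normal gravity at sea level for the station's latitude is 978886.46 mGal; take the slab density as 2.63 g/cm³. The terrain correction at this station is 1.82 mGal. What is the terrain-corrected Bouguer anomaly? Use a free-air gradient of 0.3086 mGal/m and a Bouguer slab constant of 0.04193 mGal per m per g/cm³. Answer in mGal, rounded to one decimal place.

Drift-corrected reading = 978611.83 − (0.276) = 978611.554 mGal
Free-air correction = 0.3086 × 1261.0 = 389.14 mGal
Free-air anomaly = 978611.554 − 978886.46 + (389.14) = 114.234 mGal
Bouguer slab correction = 0.04193 × 2.63 × 1261.0 = 139.06 mGal
Simple Bouguer anomaly = 114.234 − (139.06) = -24.826 mGal
Complete Bouguer anomaly = -24.826 + 1.82 = -23.006 mGal

-23.0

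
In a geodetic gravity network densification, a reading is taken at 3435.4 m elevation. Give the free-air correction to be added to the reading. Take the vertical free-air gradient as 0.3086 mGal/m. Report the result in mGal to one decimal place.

1060.2

Free-air correction = 0.3086 × 3435.4 = 1060.2 mGal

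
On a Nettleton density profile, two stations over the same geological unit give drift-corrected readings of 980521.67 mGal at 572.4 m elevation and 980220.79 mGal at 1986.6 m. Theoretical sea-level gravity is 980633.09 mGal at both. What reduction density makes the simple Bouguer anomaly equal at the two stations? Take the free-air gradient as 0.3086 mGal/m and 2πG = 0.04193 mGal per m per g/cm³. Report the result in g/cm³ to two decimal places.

2.29

Δg_obs = 980220.79 − 980521.67 = -300.88 mGal over Δh = 1986.6 − 572.4 = 1414.2 m
Equal Bouguer anomalies ⇒ Δg_obs + (0.3086 − 0.04193ρ)·Δh = 0
0.3086 − 0.04193ρ = −Δg_obs/Δh = 0.21276
ρ = (0.3086 − 0.21276) / 0.04193 = 2.29 g/cm³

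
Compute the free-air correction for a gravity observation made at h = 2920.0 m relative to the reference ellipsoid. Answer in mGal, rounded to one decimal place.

Free-air correction = 0.3086 × 2920.0 = 901.1 mGal

901.1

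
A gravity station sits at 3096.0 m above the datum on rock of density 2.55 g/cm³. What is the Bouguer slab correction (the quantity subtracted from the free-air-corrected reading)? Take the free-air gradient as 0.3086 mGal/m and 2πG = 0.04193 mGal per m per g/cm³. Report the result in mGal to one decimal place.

331.0

Bouguer slab correction = 0.04193 × 2.55 × 3096.0 = 331.0 mGal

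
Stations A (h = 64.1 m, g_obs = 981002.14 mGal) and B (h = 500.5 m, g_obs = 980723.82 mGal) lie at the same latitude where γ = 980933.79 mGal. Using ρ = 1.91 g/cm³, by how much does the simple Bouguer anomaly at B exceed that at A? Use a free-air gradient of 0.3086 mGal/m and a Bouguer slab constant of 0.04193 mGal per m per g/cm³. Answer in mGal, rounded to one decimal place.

-178.6

Δg_SB(A) = 981002.14 − 980933.79 + 0.3086×64.1 − 0.04193×1.91×64.1 = 83.00 mGal
Δg_SB(B) = 980723.82 − 980933.79 + 0.3086×500.5 − 0.04193×1.91×500.5 = -95.60 mGal
Difference = -95.60 − (83.00) = -178.60 mGal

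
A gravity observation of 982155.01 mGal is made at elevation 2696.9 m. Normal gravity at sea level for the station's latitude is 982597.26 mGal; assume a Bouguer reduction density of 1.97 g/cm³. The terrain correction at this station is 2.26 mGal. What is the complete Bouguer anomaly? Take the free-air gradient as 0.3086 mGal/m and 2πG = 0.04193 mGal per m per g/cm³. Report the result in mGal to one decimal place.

Free-air correction = 0.3086 × 2696.9 = 832.26 mGal
Free-air anomaly = 982155.01 − 982597.26 + (832.26) = 390.01 mGal
Bouguer slab correction = 0.04193 × 1.97 × 2696.9 = 222.77 mGal
Simple Bouguer anomaly = 390.01 − (222.77) = 167.24 mGal
Complete Bouguer anomaly = 167.24 + 2.26 = 169.50 mGal

169.5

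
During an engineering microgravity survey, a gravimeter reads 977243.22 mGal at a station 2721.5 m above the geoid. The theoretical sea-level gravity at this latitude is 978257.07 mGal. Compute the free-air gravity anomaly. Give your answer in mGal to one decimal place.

-174.0

Free-air correction = 0.3086 × 2721.5 = 839.85 mGal
Free-air anomaly = 977243.22 − 978257.07 + (839.85) = -174.00 mGal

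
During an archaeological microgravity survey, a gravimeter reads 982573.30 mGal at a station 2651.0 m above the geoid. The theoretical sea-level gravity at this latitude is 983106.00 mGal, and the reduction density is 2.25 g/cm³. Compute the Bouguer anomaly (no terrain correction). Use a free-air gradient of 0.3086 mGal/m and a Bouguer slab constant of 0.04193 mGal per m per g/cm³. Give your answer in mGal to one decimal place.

35.3

Free-air correction = 0.3086 × 2651.0 = 818.10 mGal
Free-air anomaly = 982573.30 − 983106.00 + (818.10) = 285.40 mGal
Bouguer slab correction = 0.04193 × 2.25 × 2651.0 = 250.10 mGal
Simple Bouguer anomaly = 285.40 − (250.10) = 35.30 mGal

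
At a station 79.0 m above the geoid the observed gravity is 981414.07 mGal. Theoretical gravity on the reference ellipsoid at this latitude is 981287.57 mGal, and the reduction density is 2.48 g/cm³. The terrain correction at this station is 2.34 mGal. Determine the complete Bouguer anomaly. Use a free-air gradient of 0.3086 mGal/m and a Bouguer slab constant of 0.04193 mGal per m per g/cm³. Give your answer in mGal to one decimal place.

Free-air correction = 0.3086 × 79.0 = 24.38 mGal
Free-air anomaly = 981414.07 − 981287.57 + (24.38) = 150.88 mGal
Bouguer slab correction = 0.04193 × 2.48 × 79.0 = 8.21 mGal
Simple Bouguer anomaly = 150.88 − (8.21) = 142.67 mGal
Complete Bouguer anomaly = 142.67 + 2.34 = 145.01 mGal

145.0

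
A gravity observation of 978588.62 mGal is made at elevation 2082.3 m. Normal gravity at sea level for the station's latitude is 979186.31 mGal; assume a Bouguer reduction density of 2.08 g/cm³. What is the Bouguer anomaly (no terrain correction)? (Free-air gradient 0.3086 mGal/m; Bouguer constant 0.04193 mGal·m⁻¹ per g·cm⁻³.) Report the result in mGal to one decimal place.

-136.7

Free-air correction = 0.3086 × 2082.3 = 642.60 mGal
Free-air anomaly = 978588.62 − 979186.31 + (642.60) = 44.91 mGal
Bouguer slab correction = 0.04193 × 2.08 × 2082.3 = 181.61 mGal
Simple Bouguer anomaly = 44.91 − (181.61) = -136.70 mGal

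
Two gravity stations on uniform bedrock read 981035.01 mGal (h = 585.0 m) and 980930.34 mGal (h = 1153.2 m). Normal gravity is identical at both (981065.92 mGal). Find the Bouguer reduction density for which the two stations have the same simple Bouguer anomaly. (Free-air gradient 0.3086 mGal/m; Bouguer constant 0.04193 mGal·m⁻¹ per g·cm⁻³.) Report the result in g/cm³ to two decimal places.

2.97

Δg_obs = 980930.34 − 981035.01 = -104.67 mGal over Δh = 1153.2 − 585.0 = 568.2 m
Equal Bouguer anomalies ⇒ Δg_obs + (0.3086 − 0.04193ρ)·Δh = 0
0.3086 − 0.04193ρ = −Δg_obs/Δh = 0.18421
ρ = (0.3086 − 0.18421) / 0.04193 = 2.97 g/cm³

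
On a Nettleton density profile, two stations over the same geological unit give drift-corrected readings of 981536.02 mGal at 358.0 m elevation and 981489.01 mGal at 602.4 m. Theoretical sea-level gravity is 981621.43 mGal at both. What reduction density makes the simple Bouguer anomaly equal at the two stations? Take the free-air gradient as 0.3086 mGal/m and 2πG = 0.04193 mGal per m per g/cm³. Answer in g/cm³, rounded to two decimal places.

2.77

Δg_obs = 981489.01 − 981536.02 = -47.01 mGal over Δh = 602.4 − 358.0 = 244.4 m
Equal Bouguer anomalies ⇒ Δg_obs + (0.3086 − 0.04193ρ)·Δh = 0
0.3086 − 0.04193ρ = −Δg_obs/Δh = 0.19235
ρ = (0.3086 − 0.19235) / 0.04193 = 2.77 g/cm³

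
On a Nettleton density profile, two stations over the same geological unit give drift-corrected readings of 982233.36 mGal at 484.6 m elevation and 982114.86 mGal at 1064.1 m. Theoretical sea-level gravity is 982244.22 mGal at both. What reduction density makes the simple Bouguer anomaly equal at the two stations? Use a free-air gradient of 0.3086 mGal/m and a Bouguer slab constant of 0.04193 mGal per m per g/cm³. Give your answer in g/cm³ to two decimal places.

2.48

Δg_obs = 982114.86 − 982233.36 = -118.50 mGal over Δh = 1064.1 − 484.6 = 579.5 m
Equal Bouguer anomalies ⇒ Δg_obs + (0.3086 − 0.04193ρ)·Δh = 0
0.3086 − 0.04193ρ = −Δg_obs/Δh = 0.20449
ρ = (0.3086 − 0.20449) / 0.04193 = 2.48 g/cm³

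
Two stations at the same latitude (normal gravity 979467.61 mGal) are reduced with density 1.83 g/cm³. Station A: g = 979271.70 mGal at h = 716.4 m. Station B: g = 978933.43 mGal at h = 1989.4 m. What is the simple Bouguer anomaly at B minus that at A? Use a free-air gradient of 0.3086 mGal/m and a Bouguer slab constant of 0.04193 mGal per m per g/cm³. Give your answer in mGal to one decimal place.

-43.1

Δg_SB(A) = 979271.70 − 979467.61 + 0.3086×716.4 − 0.04193×1.83×716.4 = -29.80 mGal
Δg_SB(B) = 978933.43 − 979467.61 + 0.3086×1989.4 − 0.04193×1.83×1989.4 = -72.90 mGal
Difference = -72.90 − (-29.80) = -43.10 mGal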